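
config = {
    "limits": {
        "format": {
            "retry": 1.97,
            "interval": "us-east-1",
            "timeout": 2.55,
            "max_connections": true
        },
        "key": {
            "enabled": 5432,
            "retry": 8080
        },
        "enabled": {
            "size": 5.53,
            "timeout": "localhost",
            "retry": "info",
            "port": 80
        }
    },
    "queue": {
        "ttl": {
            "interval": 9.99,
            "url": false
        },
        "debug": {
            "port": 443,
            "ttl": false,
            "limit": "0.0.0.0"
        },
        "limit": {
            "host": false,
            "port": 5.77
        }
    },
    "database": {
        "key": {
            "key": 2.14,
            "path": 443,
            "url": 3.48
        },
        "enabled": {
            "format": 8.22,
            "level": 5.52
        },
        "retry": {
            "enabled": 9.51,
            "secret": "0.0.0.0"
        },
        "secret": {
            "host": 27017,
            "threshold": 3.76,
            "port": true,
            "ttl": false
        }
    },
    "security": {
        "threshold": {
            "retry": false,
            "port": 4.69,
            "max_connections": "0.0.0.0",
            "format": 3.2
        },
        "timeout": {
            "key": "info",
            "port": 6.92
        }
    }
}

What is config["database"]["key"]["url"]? 3.48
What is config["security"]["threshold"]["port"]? 4.69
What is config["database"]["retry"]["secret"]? "0.0.0.0"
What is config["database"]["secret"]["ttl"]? False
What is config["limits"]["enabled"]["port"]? 80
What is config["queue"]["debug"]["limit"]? "0.0.0.0"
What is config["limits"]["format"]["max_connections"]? True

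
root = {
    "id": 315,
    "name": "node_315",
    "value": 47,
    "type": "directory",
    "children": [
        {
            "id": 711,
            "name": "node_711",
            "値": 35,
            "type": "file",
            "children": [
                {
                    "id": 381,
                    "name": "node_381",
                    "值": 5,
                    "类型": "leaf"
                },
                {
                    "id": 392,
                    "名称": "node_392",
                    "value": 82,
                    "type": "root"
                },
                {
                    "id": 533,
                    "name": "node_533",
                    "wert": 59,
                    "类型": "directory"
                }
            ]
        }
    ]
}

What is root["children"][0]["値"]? 35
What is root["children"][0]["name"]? "node_711"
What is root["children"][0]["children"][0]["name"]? "node_381"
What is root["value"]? 47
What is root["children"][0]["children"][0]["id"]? 381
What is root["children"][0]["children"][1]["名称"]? "node_392"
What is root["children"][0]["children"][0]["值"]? 5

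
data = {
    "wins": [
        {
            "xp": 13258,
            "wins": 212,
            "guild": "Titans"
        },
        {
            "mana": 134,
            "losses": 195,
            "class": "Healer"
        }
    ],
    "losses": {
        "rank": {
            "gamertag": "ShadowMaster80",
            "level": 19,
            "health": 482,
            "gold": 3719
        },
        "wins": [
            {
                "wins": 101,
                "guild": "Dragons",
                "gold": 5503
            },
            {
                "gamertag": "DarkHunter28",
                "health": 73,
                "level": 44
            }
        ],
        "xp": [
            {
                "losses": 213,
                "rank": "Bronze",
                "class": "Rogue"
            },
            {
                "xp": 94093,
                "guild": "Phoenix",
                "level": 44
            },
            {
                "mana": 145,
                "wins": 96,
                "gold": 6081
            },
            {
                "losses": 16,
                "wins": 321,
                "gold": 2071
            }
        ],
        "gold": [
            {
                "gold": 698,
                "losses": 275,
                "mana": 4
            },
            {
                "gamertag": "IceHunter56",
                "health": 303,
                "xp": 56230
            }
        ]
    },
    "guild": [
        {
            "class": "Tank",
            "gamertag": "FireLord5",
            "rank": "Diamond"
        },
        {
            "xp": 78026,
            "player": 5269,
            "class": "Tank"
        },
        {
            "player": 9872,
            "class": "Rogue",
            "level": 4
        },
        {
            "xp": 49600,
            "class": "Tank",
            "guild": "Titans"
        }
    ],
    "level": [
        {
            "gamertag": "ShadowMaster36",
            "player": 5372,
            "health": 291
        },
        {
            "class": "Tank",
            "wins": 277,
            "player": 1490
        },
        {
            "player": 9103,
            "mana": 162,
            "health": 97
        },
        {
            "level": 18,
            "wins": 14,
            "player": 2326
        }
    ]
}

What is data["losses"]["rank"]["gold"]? 3719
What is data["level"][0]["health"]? 291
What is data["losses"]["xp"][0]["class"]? "Rogue"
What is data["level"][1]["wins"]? 277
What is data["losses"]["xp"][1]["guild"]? "Phoenix"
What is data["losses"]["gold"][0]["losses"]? 275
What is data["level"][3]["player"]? 2326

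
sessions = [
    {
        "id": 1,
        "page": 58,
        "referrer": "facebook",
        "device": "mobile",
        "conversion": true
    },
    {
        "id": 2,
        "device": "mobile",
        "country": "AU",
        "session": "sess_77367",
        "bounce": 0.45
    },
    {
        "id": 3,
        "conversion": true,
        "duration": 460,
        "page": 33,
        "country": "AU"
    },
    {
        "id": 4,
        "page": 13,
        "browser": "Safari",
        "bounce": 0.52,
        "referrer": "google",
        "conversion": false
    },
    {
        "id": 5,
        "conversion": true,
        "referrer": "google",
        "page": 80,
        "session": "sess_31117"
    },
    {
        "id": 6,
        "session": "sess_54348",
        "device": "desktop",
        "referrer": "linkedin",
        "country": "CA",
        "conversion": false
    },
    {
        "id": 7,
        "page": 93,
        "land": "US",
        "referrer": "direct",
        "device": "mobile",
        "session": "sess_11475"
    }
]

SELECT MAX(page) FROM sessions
93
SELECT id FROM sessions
[1, 2, 3, 4, 5, 6, 7]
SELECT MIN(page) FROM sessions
13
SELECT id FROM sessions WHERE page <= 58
[1, 3, 4]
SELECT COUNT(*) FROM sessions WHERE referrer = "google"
2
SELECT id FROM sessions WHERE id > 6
[7]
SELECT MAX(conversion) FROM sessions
True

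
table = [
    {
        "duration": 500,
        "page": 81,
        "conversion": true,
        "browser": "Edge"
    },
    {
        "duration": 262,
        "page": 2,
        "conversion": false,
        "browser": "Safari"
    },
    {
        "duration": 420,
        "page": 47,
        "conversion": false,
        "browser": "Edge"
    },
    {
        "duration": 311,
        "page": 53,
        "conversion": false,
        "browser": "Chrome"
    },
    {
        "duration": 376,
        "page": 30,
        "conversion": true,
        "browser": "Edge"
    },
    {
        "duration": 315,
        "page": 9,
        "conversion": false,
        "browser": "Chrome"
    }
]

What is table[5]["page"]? 9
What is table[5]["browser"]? "Chrome"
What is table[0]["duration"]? 500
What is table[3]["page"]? 53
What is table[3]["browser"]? "Chrome"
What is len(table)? 6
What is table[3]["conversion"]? False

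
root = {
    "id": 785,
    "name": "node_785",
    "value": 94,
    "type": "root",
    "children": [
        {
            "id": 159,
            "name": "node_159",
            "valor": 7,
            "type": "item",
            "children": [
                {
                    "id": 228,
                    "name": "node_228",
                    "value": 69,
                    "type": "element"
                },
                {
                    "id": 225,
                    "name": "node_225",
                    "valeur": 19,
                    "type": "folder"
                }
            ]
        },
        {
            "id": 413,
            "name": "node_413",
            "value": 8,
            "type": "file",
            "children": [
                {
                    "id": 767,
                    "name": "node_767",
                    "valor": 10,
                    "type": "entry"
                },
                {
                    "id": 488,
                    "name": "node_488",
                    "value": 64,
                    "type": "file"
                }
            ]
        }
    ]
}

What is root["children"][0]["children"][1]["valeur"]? 19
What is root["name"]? "node_785"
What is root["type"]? "root"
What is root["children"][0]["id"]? 159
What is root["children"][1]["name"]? "node_413"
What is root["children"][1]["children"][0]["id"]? 767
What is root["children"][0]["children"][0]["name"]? "node_228"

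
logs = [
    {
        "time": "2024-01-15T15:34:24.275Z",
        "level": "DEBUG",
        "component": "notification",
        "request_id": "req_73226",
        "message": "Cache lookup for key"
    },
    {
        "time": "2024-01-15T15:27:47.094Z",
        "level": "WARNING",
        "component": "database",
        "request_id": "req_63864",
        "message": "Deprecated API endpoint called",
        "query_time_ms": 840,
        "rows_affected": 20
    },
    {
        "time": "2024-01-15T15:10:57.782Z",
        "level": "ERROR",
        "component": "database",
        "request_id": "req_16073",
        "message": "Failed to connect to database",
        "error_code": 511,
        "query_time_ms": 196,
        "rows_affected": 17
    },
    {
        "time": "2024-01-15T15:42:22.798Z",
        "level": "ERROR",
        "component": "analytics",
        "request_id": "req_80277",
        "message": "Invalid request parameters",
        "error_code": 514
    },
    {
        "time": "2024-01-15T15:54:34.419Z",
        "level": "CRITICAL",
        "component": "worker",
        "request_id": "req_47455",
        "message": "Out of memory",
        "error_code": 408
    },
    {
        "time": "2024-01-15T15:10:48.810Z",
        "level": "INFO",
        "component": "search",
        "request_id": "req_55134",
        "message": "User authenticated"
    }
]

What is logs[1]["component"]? "database"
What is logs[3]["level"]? "ERROR"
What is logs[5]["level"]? "INFO"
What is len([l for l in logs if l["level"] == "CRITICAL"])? 1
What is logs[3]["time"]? "2024-01-15T15:42:22.798Z"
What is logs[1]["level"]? "WARNING"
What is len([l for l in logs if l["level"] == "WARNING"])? 1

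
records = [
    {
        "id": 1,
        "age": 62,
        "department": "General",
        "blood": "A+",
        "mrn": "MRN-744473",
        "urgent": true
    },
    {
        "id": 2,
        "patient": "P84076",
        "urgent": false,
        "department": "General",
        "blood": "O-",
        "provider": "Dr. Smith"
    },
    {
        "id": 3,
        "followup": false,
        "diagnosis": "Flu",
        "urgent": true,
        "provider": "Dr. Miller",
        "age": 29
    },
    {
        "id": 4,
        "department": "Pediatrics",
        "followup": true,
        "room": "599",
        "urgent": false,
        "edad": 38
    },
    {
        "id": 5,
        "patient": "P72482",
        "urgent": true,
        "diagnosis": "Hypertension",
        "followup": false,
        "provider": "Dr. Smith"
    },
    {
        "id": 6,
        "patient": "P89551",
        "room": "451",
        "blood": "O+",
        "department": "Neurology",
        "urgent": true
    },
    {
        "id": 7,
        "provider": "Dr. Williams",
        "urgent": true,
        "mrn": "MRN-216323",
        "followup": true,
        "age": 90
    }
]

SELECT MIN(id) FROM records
1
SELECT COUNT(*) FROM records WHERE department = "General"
2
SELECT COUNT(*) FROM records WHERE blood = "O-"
1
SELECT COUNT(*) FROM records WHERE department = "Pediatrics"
1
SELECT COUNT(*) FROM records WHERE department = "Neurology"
1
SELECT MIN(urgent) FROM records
False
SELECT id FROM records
[1, 2, 3, 4, 5, 6, 7]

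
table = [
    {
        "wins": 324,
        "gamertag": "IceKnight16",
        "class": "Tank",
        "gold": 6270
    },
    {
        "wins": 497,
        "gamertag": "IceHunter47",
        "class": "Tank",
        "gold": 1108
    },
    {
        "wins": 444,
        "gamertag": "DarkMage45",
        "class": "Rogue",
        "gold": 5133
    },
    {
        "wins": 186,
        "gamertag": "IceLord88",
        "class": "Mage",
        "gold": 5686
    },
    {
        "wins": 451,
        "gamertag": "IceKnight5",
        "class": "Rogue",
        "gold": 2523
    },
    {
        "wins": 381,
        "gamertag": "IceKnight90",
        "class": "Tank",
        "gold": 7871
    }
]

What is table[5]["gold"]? 7871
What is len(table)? 6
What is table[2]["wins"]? 444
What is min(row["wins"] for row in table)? 186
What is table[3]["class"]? "Mage"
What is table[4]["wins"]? 451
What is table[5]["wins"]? 381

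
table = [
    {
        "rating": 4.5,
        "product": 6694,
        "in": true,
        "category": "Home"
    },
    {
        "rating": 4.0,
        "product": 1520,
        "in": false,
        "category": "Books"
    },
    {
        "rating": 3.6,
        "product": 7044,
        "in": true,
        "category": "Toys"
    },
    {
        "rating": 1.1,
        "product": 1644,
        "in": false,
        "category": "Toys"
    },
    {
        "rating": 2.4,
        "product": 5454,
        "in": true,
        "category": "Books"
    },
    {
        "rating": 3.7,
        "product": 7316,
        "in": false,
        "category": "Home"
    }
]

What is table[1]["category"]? "Books"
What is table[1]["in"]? False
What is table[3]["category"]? "Toys"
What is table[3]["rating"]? 1.1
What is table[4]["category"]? "Books"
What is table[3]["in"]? False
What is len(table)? 6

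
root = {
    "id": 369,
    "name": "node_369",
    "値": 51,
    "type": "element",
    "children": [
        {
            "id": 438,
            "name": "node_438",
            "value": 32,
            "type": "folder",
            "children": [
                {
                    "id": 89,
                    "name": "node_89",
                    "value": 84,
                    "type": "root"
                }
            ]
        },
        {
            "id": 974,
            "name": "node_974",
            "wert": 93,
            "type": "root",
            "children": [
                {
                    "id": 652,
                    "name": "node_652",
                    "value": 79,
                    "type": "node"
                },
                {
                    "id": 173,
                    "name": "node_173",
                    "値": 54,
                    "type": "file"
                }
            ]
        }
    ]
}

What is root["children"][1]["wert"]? 93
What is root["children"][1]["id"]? 974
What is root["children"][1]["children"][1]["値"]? 54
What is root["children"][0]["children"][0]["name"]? "node_89"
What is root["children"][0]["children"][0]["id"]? 89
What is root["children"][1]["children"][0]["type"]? "node"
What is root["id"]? 369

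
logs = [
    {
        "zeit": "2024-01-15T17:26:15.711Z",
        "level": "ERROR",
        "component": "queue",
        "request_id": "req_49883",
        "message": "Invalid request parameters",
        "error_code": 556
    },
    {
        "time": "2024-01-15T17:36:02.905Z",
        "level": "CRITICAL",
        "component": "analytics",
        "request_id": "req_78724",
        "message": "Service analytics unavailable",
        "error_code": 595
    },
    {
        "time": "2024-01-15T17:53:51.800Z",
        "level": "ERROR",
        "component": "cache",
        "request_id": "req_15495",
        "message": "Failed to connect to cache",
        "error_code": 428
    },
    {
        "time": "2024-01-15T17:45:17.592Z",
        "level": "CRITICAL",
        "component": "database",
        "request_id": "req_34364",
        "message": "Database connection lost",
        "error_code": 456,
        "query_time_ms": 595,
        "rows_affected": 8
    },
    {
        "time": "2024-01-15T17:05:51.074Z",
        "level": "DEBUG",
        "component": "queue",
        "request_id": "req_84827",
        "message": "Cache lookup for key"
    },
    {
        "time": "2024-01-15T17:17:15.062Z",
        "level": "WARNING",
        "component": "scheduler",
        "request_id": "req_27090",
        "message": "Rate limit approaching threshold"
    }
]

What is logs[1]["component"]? "analytics"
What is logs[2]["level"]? "ERROR"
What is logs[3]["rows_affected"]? 8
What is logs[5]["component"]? "scheduler"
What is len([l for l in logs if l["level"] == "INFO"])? 0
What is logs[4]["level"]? "DEBUG"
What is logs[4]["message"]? "Cache lookup for key"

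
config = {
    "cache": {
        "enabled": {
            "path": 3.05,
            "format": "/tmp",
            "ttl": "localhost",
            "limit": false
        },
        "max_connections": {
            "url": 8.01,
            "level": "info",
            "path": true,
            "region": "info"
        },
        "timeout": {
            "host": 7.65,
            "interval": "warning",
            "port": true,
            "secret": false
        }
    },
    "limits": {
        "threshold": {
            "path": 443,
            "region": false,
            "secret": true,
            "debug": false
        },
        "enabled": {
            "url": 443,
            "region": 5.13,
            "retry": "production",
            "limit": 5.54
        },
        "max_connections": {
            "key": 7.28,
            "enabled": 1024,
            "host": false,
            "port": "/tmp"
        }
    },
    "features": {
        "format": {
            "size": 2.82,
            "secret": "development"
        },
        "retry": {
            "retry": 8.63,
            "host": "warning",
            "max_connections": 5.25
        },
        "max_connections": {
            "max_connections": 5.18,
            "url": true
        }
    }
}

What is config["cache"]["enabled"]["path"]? 3.05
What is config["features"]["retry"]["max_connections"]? 5.25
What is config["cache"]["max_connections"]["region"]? "info"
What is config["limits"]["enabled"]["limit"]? 5.54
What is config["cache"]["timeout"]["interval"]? "warning"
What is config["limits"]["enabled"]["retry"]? "production"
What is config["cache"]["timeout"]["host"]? 7.65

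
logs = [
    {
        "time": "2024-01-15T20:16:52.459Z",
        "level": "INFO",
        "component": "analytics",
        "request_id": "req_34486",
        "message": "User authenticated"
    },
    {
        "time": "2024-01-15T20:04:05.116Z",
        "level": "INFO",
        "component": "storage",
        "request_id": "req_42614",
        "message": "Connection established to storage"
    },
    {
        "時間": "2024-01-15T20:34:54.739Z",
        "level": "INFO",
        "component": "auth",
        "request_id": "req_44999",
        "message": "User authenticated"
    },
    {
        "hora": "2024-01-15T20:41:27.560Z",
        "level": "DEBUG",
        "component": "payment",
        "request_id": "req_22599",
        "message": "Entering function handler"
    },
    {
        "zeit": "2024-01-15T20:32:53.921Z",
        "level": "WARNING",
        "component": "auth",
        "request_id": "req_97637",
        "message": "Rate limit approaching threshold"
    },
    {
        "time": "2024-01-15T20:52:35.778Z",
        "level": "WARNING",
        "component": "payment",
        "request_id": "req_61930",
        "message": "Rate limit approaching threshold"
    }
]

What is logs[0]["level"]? "INFO"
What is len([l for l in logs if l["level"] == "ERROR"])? 0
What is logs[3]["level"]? "DEBUG"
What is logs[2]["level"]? "INFO"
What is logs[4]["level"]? "WARNING"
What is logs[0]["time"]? "2024-01-15T20:16:52.459Z"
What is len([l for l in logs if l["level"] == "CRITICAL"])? 0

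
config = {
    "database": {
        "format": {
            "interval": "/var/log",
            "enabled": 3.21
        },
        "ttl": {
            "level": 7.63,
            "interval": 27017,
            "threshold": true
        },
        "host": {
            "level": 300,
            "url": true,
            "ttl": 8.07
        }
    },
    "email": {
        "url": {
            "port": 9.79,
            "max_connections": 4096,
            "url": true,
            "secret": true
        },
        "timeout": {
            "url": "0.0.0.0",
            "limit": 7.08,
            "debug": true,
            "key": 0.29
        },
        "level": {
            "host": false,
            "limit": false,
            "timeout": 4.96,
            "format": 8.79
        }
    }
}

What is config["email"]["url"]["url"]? True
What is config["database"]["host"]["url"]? True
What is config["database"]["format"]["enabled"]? 3.21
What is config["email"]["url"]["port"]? 9.79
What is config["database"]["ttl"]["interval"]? 27017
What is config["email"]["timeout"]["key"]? 0.29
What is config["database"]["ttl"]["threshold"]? True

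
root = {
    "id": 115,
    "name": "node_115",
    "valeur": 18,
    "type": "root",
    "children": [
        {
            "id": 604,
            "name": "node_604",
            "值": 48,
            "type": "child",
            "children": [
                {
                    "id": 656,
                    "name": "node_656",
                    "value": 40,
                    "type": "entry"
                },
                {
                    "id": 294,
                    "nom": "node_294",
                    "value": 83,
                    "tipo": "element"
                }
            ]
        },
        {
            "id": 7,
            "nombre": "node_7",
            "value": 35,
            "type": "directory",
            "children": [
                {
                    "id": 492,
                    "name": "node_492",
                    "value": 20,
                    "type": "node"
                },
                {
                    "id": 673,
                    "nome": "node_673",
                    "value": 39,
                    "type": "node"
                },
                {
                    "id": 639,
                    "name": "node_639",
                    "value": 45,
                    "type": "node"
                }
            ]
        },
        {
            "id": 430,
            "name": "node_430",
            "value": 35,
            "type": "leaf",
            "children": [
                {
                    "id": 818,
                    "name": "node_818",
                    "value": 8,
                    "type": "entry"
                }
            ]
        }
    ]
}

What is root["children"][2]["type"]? "leaf"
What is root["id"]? 115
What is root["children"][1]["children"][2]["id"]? 639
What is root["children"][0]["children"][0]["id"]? 656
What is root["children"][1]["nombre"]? "node_7"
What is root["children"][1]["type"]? "directory"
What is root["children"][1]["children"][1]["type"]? "node"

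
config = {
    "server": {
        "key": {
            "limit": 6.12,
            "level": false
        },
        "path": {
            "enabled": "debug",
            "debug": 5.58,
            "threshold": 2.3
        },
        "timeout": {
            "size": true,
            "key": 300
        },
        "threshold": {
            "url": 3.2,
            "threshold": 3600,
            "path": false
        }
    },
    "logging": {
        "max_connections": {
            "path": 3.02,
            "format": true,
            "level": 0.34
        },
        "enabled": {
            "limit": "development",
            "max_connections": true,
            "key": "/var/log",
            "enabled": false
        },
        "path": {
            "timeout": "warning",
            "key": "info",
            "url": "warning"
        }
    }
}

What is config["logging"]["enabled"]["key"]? "/var/log"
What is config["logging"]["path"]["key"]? "info"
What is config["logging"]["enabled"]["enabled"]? False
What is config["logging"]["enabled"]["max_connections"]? True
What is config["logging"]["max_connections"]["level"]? 0.34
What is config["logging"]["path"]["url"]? "warning"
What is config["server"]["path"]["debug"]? 5.58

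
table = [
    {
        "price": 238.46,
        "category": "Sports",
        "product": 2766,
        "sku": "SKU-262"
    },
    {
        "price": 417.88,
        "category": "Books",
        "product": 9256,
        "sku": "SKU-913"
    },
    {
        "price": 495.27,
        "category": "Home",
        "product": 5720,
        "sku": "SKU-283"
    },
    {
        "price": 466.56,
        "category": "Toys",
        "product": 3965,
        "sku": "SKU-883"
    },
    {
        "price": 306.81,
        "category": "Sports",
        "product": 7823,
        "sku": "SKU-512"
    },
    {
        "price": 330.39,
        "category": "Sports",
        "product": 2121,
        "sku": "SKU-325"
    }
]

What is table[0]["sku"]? "SKU-262"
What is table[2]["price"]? 495.27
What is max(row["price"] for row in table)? 495.27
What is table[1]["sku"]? "SKU-913"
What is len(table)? 6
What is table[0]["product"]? 2766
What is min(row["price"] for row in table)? 238.46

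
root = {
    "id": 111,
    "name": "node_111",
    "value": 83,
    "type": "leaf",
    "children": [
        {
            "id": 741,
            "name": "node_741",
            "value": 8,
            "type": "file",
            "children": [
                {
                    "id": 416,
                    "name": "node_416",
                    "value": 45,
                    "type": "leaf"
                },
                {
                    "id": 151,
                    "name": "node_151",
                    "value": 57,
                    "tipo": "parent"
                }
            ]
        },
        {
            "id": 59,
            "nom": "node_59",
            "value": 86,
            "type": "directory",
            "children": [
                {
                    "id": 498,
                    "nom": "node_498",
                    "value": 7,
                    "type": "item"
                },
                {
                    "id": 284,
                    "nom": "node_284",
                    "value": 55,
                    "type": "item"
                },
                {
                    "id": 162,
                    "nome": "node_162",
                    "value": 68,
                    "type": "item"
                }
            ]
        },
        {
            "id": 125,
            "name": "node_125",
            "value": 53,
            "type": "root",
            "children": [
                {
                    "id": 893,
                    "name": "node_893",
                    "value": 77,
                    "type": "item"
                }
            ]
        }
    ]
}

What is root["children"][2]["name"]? "node_125"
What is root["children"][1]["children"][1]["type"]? "item"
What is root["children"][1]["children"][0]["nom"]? "node_498"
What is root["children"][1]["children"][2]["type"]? "item"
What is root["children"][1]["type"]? "directory"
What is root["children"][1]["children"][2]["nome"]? "node_162"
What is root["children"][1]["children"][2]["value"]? 68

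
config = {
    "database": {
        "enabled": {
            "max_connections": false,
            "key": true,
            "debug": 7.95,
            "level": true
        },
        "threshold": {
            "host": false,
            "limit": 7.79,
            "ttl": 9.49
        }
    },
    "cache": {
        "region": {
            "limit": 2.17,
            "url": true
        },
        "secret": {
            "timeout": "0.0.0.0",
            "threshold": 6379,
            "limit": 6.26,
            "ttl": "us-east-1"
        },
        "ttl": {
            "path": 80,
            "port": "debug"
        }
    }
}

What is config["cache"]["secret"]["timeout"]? "0.0.0.0"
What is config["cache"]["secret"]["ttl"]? "us-east-1"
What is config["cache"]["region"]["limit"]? 2.17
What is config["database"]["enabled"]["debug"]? 7.95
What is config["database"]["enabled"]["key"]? True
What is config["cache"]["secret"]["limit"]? 6.26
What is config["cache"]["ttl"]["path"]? 80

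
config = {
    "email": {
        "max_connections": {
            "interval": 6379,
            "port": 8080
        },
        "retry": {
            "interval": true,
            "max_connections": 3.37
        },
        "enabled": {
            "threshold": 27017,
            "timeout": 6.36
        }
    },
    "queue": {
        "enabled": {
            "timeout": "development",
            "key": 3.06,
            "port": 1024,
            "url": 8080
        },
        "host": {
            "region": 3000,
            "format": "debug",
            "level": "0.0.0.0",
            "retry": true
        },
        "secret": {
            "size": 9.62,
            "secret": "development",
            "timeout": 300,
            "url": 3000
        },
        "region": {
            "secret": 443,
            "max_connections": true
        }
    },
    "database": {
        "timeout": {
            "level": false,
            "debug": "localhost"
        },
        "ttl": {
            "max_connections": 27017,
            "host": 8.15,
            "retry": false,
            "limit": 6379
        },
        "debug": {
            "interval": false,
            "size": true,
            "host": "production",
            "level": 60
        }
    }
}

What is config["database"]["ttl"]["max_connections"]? 27017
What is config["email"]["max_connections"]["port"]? 8080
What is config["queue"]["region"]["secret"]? 443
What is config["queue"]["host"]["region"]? 3000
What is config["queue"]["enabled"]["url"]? 8080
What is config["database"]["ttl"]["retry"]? False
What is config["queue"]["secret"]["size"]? 9.62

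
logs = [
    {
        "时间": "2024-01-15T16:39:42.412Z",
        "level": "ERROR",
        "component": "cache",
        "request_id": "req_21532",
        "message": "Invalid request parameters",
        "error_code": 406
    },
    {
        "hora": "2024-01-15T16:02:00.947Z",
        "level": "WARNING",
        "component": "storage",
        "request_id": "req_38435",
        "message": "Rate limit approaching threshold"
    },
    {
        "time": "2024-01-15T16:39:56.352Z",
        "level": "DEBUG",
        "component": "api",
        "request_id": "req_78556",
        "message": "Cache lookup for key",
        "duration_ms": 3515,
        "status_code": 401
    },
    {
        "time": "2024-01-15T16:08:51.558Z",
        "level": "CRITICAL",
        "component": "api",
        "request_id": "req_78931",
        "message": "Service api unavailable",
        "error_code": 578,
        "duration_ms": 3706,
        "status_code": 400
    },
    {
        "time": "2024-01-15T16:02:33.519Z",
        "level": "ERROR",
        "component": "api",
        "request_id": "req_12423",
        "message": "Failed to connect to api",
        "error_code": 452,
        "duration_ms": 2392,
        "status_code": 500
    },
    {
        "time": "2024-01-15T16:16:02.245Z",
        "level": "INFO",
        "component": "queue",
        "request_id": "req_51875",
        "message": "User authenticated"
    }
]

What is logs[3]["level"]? "CRITICAL"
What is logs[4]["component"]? "api"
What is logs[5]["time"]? "2024-01-15T16:16:02.245Z"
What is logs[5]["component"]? "queue"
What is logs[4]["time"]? "2024-01-15T16:02:33.519Z"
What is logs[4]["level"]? "ERROR"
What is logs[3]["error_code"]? 578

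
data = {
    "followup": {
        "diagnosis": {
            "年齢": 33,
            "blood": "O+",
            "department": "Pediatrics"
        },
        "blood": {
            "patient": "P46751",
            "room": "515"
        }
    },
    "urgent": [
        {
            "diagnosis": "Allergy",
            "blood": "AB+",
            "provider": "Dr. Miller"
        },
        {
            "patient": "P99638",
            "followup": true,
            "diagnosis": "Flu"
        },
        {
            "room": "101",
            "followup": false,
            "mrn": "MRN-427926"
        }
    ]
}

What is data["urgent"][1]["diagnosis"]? "Flu"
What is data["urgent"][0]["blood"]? "AB+"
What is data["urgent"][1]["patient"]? "P99638"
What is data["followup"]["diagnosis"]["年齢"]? 33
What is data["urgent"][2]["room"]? "101"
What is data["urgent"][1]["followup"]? True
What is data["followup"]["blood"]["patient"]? "P46751"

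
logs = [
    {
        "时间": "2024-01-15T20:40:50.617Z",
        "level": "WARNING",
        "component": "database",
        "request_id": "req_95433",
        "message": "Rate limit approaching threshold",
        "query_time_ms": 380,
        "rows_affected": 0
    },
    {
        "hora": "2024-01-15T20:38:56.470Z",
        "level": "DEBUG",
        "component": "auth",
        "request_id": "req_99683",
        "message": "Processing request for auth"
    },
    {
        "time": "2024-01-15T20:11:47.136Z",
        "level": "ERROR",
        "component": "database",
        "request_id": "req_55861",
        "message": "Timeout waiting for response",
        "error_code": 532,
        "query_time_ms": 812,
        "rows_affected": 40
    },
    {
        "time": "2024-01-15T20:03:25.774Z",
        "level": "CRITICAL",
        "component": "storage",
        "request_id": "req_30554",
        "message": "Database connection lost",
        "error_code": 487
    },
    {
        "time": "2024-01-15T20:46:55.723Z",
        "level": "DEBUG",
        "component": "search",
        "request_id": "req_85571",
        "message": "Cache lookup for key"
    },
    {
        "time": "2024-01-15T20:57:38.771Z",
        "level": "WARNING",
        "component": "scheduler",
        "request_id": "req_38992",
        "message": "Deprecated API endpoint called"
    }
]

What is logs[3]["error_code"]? 487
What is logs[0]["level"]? "WARNING"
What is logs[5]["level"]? "WARNING"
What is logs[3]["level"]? "CRITICAL"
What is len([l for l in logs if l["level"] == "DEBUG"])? 2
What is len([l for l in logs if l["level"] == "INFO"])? 0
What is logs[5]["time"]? "2024-01-15T20:57:38.771Z"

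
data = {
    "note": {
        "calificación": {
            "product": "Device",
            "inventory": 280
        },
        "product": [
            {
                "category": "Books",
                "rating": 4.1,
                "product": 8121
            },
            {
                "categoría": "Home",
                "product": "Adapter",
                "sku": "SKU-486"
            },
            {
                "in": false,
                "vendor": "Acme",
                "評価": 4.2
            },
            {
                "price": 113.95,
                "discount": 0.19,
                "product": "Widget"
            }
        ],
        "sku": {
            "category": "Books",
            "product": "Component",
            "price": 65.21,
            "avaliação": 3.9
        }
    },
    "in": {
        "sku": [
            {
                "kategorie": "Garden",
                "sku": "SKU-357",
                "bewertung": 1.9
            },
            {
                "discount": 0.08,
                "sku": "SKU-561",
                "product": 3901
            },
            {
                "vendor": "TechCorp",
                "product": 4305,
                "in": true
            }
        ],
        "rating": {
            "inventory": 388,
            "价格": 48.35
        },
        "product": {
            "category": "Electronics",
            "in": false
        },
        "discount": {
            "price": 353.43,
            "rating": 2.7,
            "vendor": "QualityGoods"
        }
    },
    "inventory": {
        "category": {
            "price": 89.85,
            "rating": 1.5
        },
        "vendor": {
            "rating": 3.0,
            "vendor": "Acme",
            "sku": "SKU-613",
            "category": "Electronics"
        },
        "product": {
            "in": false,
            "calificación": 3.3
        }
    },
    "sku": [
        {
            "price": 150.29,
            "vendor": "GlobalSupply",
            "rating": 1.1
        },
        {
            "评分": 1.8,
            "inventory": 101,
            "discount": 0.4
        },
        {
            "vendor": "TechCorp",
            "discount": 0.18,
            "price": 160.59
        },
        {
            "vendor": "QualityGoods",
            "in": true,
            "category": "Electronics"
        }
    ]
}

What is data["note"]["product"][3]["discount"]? 0.19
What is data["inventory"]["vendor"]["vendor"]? "Acme"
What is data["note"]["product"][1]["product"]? "Adapter"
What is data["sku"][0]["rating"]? 1.1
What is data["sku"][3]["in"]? True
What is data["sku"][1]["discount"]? 0.4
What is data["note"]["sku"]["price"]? 65.21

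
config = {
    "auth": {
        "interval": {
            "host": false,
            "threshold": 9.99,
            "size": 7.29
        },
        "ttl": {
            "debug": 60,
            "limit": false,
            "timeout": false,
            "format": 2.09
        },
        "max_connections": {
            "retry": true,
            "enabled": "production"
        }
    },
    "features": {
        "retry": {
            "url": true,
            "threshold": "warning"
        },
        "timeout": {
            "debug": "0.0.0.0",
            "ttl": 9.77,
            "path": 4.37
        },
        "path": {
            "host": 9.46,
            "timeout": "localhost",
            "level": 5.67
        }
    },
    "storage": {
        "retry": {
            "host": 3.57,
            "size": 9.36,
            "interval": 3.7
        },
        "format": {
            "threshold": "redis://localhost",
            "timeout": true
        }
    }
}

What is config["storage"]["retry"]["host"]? 3.57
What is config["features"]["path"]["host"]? 9.46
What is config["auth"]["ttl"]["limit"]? False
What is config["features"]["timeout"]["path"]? 4.37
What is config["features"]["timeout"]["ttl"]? 9.77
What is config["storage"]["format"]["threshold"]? "redis://localhost"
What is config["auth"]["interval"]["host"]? False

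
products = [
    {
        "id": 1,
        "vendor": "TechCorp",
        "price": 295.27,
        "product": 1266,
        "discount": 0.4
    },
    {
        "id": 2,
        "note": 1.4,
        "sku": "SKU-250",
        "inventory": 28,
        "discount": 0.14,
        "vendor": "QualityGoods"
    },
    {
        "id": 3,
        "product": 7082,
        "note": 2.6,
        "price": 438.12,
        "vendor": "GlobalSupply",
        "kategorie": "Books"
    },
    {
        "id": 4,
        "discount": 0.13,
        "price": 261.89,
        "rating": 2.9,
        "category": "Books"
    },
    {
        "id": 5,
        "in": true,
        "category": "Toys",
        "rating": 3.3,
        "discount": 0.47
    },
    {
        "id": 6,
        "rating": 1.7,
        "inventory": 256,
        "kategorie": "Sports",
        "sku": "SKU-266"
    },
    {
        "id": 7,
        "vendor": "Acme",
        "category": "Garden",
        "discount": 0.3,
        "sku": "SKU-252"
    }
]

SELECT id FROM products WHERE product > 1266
[3]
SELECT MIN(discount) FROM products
0.13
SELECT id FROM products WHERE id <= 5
[1, 2, 3, 4, 5]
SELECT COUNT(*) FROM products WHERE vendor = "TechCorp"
1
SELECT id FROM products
[1, 2, 3, 4, 5, 6, 7]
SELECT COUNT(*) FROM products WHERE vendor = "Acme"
1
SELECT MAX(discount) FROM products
0.47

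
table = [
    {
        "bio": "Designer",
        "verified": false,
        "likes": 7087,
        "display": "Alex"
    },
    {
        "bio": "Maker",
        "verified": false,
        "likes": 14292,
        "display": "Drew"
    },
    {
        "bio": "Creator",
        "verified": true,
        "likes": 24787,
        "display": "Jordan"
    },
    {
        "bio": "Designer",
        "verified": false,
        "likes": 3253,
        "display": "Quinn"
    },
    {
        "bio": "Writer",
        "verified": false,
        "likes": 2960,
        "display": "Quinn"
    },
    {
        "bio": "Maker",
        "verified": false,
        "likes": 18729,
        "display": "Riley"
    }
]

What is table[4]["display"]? "Quinn"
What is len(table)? 6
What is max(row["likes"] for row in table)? 24787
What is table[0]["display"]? "Alex"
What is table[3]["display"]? "Quinn"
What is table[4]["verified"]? False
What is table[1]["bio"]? "Maker"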